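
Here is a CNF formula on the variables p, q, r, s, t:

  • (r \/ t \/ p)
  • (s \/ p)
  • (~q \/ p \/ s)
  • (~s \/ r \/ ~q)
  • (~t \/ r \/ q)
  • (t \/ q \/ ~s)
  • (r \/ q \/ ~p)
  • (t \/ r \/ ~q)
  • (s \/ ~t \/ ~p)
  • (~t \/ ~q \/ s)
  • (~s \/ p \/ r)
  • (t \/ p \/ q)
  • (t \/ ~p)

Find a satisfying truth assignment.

p = F, q = T, r = T, s = T, t = T

Pure literal: r appears only positively; assign r = True.
Try p = False.
  then s is forced to True.
Try q = True.
t is now unconstrained; take t = True.
Every clause has at least one true literal under this assignment.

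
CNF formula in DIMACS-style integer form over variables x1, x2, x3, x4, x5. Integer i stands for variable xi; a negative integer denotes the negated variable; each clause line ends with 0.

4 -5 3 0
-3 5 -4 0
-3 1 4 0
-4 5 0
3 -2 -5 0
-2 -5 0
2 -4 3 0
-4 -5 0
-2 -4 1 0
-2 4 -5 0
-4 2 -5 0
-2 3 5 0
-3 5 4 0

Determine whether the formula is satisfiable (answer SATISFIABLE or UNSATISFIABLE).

SATISFIABLE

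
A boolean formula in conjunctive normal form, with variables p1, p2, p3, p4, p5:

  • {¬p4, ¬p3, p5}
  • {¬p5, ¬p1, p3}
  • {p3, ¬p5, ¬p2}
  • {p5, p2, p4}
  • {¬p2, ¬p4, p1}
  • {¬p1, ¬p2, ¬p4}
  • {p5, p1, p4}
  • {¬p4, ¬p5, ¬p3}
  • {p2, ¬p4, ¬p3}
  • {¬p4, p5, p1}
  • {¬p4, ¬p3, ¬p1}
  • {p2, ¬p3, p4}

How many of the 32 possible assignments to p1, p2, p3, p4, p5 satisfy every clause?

Case analysis on p4 and p3:
  p4=T, p3=T: a clause becomes empty — 0.
  p4=T, p3=F: remaining (p1,p2,p5) ∈ {(F,F,T); (T,F,F)} — 2.
  p4=F, p3=T: remaining (p1,p2,p5) ∈ {(F,T,T); (T,T,F); (T,T,T)} — 3.
  p4=F, p3=F: remaining (p1,p2,p5) ∈ {(F,F,T); (T,T,F)} — 2.
Total: 0 + 2 + 3 + 2 = 7.

7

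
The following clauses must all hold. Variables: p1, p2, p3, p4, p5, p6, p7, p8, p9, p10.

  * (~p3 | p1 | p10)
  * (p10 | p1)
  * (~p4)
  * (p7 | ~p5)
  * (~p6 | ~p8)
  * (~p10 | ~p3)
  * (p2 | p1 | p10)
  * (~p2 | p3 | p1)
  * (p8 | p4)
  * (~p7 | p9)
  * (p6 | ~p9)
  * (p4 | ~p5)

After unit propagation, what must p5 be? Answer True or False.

False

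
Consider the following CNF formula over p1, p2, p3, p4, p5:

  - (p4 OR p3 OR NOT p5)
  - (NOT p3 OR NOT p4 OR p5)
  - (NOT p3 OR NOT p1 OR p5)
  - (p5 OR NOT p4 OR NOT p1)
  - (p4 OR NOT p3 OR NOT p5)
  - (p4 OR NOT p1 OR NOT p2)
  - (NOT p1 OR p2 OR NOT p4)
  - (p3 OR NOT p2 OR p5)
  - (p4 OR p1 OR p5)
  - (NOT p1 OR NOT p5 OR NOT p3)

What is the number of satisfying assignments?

7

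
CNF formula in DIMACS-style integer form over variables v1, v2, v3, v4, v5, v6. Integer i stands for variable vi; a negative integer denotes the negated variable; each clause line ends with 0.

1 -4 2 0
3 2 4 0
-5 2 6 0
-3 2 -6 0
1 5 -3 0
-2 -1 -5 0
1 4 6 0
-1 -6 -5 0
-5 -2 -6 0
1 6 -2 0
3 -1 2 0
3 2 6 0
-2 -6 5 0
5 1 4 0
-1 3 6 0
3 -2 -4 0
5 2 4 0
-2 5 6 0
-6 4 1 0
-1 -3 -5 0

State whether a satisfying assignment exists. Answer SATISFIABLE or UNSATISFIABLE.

SATISFIABLE

Branch on v1: take v1 = True.
The remaining clauses are satisfied by v2 = False, v3 = True, v4 = True, v5 = False, v6 = False.
So v1=T, v2=F, v3=T, v4=T, v5=F, v6=F is a satisfying assignment.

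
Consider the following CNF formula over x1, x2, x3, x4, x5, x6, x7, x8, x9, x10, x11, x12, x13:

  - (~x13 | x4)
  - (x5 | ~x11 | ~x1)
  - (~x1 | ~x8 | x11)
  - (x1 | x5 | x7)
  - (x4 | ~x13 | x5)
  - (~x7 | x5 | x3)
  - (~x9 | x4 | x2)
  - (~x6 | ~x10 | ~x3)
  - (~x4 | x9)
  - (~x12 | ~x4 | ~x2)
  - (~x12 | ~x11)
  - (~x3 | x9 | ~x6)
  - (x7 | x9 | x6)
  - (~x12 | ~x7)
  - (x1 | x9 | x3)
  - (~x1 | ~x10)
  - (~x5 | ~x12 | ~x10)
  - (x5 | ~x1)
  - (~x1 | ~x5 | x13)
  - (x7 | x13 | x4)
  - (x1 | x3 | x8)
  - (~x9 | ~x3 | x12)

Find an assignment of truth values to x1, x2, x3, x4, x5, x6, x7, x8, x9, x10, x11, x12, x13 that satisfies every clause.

x1=F, x2=T, x3=F, x4=F, x5=T, x6=T, x7=T, x8=T, x9=T, x10=T, x11=T, x12=F, x13=F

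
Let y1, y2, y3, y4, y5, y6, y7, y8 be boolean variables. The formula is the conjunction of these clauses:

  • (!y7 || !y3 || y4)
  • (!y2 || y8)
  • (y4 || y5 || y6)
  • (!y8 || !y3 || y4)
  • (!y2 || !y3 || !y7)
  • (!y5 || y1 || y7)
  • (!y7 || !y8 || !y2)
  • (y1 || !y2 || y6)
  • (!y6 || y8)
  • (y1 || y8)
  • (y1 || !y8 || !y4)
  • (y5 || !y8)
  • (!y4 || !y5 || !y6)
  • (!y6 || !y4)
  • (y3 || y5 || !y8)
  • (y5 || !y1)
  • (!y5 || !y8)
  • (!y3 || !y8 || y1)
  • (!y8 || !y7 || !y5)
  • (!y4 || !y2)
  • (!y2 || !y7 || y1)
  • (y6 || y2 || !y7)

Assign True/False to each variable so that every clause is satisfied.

Branch on y1: take y1 = True.
  then y5 is forced to True.
  then y8 is forced to False.
  then y2 is forced to False.
  then y6 is forced to False.
  then y7 is forced to False.
y3, y4 are now unconstrained; take y3 = False, y4 = True.

y1=T  y2=F  y3=F  y4=T  y5=T  y6=F  y7=F  y8=F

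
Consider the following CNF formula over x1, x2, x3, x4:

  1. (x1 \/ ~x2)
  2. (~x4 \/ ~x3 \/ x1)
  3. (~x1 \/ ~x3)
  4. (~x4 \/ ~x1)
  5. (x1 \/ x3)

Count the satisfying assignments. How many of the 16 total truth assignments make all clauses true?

3

Satisfying assignments:
  x1=F x2=F x3=T x4=F
  x1=T x2=F x3=F x4=F
  x1=T x2=T x3=F x4=F
That's 3 in total.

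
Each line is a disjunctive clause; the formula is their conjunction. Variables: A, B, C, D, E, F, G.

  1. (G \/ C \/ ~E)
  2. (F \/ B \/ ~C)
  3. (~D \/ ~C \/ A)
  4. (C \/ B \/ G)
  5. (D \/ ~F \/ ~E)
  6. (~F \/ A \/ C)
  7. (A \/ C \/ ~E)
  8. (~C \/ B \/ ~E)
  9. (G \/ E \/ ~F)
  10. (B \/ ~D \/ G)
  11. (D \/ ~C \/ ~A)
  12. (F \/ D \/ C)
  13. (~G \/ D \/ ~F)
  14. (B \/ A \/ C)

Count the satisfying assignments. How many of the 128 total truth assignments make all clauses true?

Case analysis on C and D:
  C=T, D=T: 8 of the 32 assignments to (A,B,E,F,G) work.
  C=T, D=F: remaining (A,B,E,F,G) ∈ {(F,T,F,F,F); (F,T,F,F,T); (F,T,T,F,F); (F,T,T,F,T)} — 4.
  C=F, D=T: 11 of the 32 assignments to (A,B,E,F,G) work.
  C=F, D=F: a clause becomes empty — 0.
Total: 8 + 4 + 11 + 0 = 23.

23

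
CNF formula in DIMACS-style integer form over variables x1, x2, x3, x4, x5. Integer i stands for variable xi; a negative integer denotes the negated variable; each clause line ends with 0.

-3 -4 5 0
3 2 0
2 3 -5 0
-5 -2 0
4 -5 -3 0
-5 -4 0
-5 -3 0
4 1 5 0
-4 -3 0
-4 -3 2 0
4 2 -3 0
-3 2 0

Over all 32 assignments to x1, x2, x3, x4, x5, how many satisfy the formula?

4

The models are:
  x1=F x2=T x3=F x4=T x5=F
  x1=T x2=T x3=F x4=F x5=F
  x1=T x2=T x3=F x4=T x5=F
  x1=T x2=T x3=T x4=F x5=F
Count: 4.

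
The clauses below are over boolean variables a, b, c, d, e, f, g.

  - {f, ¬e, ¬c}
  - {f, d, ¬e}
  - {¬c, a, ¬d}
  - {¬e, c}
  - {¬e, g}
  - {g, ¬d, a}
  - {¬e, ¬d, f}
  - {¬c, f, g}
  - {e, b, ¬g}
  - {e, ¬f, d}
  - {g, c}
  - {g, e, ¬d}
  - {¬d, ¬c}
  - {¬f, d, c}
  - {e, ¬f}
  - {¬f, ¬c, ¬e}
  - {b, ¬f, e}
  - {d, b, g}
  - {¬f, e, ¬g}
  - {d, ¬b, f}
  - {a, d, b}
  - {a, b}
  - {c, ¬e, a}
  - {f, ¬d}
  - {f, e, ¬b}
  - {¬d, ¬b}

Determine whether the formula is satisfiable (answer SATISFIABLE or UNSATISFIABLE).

UNSATISFIABLE

e = True:
  propagation gives c=True, f=True; an empty clause results — contradiction.
e = False:
  propagation gives f=False, d=False, b=False, g=False; an empty clause results — contradiction.
Every branch closes, so no satisfying assignment exists.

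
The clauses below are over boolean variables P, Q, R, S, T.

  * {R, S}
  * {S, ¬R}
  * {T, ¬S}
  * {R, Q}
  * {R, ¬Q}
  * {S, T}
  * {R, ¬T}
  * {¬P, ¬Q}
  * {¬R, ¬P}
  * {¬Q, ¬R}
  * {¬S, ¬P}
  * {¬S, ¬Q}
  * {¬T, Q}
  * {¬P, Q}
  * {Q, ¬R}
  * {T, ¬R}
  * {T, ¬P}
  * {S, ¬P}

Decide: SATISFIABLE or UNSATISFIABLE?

UNSATISFIABLE

R = True:
  propagation gives S=True, T=True, P=False, Q=False; an empty clause results — contradiction.
R = False:
  propagation gives S=True, T=True; an empty clause results — contradiction.
Every branch closes, so no satisfying assignment exists.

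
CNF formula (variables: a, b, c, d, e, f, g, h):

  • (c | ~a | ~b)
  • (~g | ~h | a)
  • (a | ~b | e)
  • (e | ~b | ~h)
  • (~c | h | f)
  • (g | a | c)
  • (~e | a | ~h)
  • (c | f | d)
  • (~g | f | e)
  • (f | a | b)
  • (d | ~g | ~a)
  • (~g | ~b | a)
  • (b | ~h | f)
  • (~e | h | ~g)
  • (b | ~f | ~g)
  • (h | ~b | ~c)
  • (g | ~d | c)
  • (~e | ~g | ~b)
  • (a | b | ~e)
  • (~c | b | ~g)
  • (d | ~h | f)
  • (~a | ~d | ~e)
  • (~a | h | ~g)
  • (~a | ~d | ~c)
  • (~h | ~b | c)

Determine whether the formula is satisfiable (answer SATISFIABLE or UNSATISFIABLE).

SATISFIABLE

Branch on a: take a = False.
Set b = False and propagate.
  then f is forced to True.
  then g is forced to False.
  then c is forced to True.
  then e is forced to False.
d, h are now unconstrained; take d = False, h = False.
So a=False, b=False, c=True, d=False, e=False, f=True, g=False, h=False is a satisfying assignment.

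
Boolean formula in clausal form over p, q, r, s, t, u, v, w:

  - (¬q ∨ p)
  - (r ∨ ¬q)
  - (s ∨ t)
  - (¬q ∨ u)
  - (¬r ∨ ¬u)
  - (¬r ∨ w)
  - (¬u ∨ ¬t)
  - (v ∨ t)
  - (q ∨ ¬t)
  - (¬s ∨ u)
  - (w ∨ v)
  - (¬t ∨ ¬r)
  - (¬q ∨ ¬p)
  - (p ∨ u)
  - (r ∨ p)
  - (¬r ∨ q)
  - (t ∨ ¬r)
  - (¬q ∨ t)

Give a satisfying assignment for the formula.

Pure literal: v appears only positively; assign v = True.
Pure literal: w appears only positively; assign w = True.
Branch on p: take p = True.
  then q is forced to False.
  then t is forced to False.
  then s is forced to True.
  then u is forced to True.
  then r is forced to False.

p = True, q = False, r = False, s = True, t = False, u = True, v = True, w = True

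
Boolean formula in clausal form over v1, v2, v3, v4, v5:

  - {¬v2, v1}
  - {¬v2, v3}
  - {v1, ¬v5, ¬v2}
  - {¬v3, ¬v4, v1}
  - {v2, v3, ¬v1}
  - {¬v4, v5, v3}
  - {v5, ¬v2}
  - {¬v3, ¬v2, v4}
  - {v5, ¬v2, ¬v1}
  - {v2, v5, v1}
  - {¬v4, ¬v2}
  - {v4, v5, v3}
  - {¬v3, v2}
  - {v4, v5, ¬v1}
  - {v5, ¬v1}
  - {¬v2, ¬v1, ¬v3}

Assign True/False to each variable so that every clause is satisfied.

Try v1 = False.
  then v2 is forced to False.
  then v5 is forced to True.
  then v3 is forced to False.
v4 is now unconstrained; take v4 = False.

v1 = False  v2 = False  v3 = False  v4 = False  v5 = True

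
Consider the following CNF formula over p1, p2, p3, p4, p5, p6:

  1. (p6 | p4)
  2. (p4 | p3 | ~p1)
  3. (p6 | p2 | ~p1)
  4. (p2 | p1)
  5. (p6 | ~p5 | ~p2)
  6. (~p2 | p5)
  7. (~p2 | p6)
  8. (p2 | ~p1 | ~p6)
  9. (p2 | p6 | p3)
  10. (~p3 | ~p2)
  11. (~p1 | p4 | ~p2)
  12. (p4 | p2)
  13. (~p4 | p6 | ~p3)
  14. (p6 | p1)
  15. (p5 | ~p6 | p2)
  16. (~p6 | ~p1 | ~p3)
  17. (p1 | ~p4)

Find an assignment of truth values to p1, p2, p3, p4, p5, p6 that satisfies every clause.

p1 = T, p2 = T, p3 = F, p4 = T, p5 = T, p6 = T

Branch on p1: take p1 = True.
Branch on p2: take p2 = True.
  then p5 is forced to True.
  then p6 is forced to True.
  then p3 is forced to False.
  then p4 is forced to True.
Check each clause:
  1. (p4 | p6) — p4 is true.
  2. (p3 | p4 | ~p1) — p4 is true.
  3. (p6 | ~p1 | p2) — p2 is true.
  4. (p2 | p1) — p1 is true.
  5. (p6 | ~p5 | ~p2) — p6 is true.
  6. (~p2 | p5) — p5 is true.
  7. (p6 | ~p2) — p6 is true.
  8. (p2 | ~p1 | ~p6) — p2 is true.
  9. (p6 | p2 | p3) — p2 is true.
  10. (~p2 | ~p3) — ~p3 is true.
  11. (~p1 | p4 | ~p2) — p4 is true.
  12. (p4 | p2) — p2 is true.
  13. (p6 | ~p4 | ~p3) — ~p3 is true.
  14. (p6 | p1) — p1 is true.
  15. (p2 | p5 | ~p6) — p2 is true.
  16. (~p3 | ~p6 | ~p1) — ~p3 is true.
  17. (~p4 | p1) — p1 is true.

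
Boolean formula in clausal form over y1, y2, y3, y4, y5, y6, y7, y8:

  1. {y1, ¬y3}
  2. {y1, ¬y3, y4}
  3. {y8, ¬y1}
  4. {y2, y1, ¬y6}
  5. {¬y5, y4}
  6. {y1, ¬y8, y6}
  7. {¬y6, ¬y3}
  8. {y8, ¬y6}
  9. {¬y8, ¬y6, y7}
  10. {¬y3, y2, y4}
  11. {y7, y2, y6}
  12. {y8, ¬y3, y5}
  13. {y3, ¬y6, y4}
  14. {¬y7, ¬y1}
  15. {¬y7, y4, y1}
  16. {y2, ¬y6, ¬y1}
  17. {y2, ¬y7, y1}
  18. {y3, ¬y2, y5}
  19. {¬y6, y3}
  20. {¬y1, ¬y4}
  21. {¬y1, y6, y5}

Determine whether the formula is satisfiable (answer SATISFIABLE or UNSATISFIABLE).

SATISFIABLE

Try y1 = False.
  then y3 is forced to False.
  then y6 is forced to False.
  then y8 is forced to False.
Try y2 = True.
  then y5 is forced to True.
  then y4 is forced to True.
y7 is now unconstrained; take y7 = True.
So y1=False  y2=True  y3=False  y4=True  y5=True  y6=False  y7=True  y8=False is a satisfying assignment.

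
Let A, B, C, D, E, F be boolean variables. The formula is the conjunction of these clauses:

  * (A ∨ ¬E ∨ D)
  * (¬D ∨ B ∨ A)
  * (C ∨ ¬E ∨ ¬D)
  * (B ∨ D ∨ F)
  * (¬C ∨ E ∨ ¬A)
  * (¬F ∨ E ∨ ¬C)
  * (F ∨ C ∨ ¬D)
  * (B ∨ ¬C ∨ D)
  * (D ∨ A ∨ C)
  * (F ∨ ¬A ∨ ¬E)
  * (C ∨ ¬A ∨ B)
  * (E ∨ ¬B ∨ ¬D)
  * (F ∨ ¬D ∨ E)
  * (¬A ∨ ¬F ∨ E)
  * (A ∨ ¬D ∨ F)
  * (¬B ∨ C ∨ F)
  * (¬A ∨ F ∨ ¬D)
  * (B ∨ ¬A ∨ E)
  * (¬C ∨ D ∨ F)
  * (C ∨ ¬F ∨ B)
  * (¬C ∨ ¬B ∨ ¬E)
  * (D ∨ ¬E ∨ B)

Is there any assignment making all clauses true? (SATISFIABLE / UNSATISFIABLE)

SATISFIABLE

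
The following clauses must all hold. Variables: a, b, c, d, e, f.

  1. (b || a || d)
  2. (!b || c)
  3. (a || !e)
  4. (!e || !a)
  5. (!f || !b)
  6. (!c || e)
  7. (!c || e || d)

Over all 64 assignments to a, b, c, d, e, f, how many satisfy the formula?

The models are:
  a=F b=F c=F d=T e=F f=F
  a=F b=F c=F d=T e=F f=T
  a=T b=F c=F d=F e=F f=F
  a=T b=F c=F d=F e=F f=T
  a=T b=F c=F d=T e=F f=F
  a=T b=F c=F d=T e=F f=T
Count: 6.

6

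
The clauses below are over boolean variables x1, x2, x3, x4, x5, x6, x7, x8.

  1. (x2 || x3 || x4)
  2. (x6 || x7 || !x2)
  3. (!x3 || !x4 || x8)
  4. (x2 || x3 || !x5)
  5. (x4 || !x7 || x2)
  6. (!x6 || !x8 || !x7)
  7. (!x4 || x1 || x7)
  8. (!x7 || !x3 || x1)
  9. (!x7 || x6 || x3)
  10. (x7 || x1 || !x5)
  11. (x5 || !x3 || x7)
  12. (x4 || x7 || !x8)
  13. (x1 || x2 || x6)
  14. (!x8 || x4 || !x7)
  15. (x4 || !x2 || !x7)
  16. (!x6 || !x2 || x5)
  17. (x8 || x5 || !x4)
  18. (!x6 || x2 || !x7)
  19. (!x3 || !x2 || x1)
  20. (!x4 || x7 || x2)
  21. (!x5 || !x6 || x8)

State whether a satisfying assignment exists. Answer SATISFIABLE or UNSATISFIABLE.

x1 occurs only positively in the remaining clauses — set x1 = True.
Try x2 = False.
Set x3 = True and propagate.
For the remaining variables, x4 = True, x5 = False, x6 = False, x7 = True, x8 = True works.
Every clause has at least one true literal under this assignment.
So x1=T, x2=F, x3=T, x4=T, x5=F, x6=F, x7=T, x8=T is a satisfying assignment.

SATISFIABLE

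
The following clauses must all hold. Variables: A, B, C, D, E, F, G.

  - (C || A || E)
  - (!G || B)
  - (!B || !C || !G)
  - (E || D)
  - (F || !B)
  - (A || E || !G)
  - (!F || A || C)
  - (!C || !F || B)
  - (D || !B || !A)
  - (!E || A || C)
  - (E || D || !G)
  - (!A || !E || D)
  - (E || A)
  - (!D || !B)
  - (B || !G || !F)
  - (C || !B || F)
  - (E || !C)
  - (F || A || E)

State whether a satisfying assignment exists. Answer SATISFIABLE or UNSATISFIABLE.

SATISFIABLE

G occurs only negated in the remaining clauses — set G = False.
Branch on A: take A = False.
  then E is forced to True.
  then C is forced to True.
The remaining clauses are satisfied by B = False, D = False, F = False.
So A=F  B=F  C=T  D=F  E=T  F=F  G=F is a satisfying assignment.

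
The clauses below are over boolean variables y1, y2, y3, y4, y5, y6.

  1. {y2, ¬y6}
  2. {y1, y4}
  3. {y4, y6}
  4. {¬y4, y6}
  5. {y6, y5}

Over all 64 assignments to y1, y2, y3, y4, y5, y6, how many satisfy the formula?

Case analysis on y6 and y4:
  y6=1, y4=1: forces y2=1; y1, y3, y5 free → 2^3 = 8.
  y6=1, y4=0: remaining (y1,y2,y3,y5) ∈ {(1,1,0,0); (1,1,0,1); (1,1,1,0); (1,1,1,1)} — 4.
  y6=0, y4=1: a clause becomes empty — 0.
  y6=0, y4=0: a clause becomes empty — 0.
Total: 8 + 4 + 0 + 0 = 12.

12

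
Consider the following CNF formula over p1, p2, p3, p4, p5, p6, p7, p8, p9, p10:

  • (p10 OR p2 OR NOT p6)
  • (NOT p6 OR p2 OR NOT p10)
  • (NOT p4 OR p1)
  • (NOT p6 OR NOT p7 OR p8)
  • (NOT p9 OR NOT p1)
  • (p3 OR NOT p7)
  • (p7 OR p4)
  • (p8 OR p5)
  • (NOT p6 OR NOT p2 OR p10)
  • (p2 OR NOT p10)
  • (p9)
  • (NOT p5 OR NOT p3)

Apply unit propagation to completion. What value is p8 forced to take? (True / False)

True

Unit clause (p9) sets p9 = True.
In (NOT p1 OR NOT p9), NOT p9 is now false; NOT p1 must hold, so p1 = False.
(NOT p4 OR p1): since p1 = False, the clause reduces to (NOT p4). p4 = False.
In (p7 OR p4), p4 is now false; p7 must hold, so p7 = True.
(p3 OR NOT p7): since p7 = True, the clause reduces to (p3). p3 = True.
In (NOT p5 OR NOT p3), NOT p3 is now false; NOT p5 must hold, so p5 = False.
(p5 OR p8) with p5 = False leaves only p8, so p8 = True.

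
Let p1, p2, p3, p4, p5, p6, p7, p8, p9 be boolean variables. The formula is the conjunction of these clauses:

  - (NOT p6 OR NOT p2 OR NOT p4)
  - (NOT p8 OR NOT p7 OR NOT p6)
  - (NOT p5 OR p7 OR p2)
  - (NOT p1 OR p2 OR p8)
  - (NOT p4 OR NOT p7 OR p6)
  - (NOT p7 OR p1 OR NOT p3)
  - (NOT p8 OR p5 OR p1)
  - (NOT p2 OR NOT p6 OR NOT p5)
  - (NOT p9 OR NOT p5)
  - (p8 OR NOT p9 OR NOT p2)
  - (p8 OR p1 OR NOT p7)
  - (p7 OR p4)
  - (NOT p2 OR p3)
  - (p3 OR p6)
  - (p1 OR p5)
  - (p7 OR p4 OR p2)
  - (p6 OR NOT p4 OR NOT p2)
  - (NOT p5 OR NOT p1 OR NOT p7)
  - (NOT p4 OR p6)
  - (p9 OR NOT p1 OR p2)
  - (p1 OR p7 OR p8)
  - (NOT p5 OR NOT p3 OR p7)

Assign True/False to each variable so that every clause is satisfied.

p1 = True  p2 = True  p3 = True  p4 = False  p5 = False  p6 = True  p7 = True  p8 = False  p9 = False

Check each clause:
  1. (NOT p6 OR NOT p2 OR NOT p4) — NOT p4 is true.
  2. (NOT p7 OR NOT p6 OR NOT p8) — NOT p8 is true.
  3. (p2 OR NOT p5 OR p7) — p2 is true.
  4. (p2 OR p8 OR NOT p1) — p2 is true.
  5. (NOT p4 OR p6 OR NOT p7) — NOT p4 is true.
  6. (NOT p3 OR NOT p7 OR p1) — p1 is true.
  7. (p5 OR NOT p8 OR p1) — NOT p8 is true.
  8. (NOT p5 OR NOT p6 OR NOT p2) — NOT p5 is true.
  9. (NOT p9 OR NOT p5) — NOT p5 is true.
  10. (p8 OR NOT p9 OR NOT p2) — NOT p9 is true.
  11. (p1 OR NOT p7 OR p8) — p1 is true.
  12. (p4 OR p7) — p7 is true.
  13. (NOT p2 OR p3) — p3 is true.
  14. (p6 OR p3) — p3 is true.
  15. (p5 OR p1) — p1 is true.
  16. (p4 OR p2 OR p7) — p2 is true.
  17. (NOT p2 OR p6 OR NOT p4) — NOT p4 is true.
  18. (NOT p7 OR NOT p1 OR NOT p5) — NOT p5 is true.
  19. (p6 OR NOT p4) — NOT p4 is true.
  20. (p2 OR NOT p1 OR p9) — p2 is true.
  21. (p1 OR p7 OR p8) — p1 is true.
  22. (NOT p5 OR NOT p3 OR p7) — NOT p5 is true.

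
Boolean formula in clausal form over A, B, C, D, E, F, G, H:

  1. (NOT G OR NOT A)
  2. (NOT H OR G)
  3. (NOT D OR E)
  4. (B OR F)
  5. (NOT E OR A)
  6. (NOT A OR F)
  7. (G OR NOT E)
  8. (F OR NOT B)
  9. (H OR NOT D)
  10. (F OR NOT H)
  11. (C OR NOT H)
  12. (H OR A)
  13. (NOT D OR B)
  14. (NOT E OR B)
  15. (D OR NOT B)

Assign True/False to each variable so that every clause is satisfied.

C occurs only positively in the remaining clauses — set C = True.
Pure literal: F appears only positively; assign F = True.
Branch on A: take A = True.
  then G is forced to False.
  then H is forced to False.
  then E is forced to False.
  then D is forced to False.
  then B is forced to False.
Check each clause:
  1. (NOT G OR NOT A) — NOT G is true.
  2. (NOT H OR G) — NOT H is true.
  3. (E OR NOT D) — NOT D is true.
  4. (B OR F) — F is true.
  5. (NOT E OR A) — A is true.
  6. (NOT A OR F) — F is true.
  7. (G OR NOT E) — NOT E is true.
  8. (NOT B OR F) — F is true.
  9. (NOT D OR H) — NOT D is true.
  10. (NOT H OR F) — NOT H is true.
  11. (C OR NOT H) — NOT H is true.
  12. (A OR H) — A is true.
  13. (NOT D OR B) — NOT D is true.
  14. (NOT E OR B) — NOT E is true.
  15. (D OR NOT B) — NOT B is true.

A=T, B=F, C=T, D=F, E=F, F=T, G=F, H=F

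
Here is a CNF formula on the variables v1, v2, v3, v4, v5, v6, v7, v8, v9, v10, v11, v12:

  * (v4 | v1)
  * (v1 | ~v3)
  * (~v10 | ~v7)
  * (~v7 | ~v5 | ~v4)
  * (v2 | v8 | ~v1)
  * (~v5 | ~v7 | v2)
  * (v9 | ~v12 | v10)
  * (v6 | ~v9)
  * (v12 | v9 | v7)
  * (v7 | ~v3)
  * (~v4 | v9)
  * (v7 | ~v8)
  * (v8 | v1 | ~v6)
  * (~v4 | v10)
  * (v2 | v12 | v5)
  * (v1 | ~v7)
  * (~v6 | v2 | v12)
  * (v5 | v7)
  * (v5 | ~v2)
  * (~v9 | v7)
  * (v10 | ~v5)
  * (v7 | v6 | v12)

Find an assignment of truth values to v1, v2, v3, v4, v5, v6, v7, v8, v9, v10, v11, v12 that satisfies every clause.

v1=True, v2=True, v3=False, v4=False, v5=True, v6=True, v7=False, v8=False, v9=False, v10=True, v11=False, v12=True

Check each clause:
  1. (v1 | v4) — v1 is true.
  2. (v1 | ~v3) — v1 is true.
  3. (~v10 | ~v7) — ~v7 is true.
  4. (~v4 | ~v5 | ~v7) — ~v7 is true.
  5. (v2 | ~v1 | v8) — v2 is true.
  6. (~v7 | ~v5 | v2) — ~v7 is true.
  7. (~v12 | v9 | v10) — v10 is true.
  8. (v6 | ~v9) — v6 is true.
  9. (v7 | v12 | v9) — v12 is true.
  10. (~v3 | v7) — ~v3 is true.
  11. (~v4 | v9) — ~v4 is true.
  12. (v7 | ~v8) — ~v8 is true.
  13. (v1 | v8 | ~v6) — v1 is true.
  14. (~v4 | v10) — v10 is true.
  15. (v12 | v5 | v2) — v2 is true.
  16. (v1 | ~v7) — ~v7 is true.
  17. (~v6 | v12 | v2) — v2 is true.
  18. (v5 | v7) — v5 is true.
  19. (~v2 | v5) — v5 is true.
  20. (~v9 | v7) — ~v9 is true.
  21. (~v5 | v10) — v10 is true.
  22. (v7 | v6 | v12) — v12 is true.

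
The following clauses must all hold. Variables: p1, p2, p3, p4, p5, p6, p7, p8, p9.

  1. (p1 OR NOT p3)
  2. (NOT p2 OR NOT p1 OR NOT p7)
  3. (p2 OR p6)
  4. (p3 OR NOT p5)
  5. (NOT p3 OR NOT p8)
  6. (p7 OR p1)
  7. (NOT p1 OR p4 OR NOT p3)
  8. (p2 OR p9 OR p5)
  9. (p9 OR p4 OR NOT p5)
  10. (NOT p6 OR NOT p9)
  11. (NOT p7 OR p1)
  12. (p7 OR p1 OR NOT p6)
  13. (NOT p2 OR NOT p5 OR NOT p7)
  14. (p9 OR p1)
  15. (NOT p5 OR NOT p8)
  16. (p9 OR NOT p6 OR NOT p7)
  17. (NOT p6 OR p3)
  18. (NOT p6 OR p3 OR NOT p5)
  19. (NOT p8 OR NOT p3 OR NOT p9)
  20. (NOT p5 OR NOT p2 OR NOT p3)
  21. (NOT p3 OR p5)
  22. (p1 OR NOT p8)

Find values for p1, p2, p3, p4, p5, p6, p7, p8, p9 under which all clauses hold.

p1 = True, p2 = True, p3 = False, p4 = True, p5 = False, p6 = False, p7 = False, p8 = True, p9 = False

Check each clause:
  1. (p1 OR NOT p3) — p1 is true.
  2. (NOT p7 OR NOT p2 OR NOT p1) — NOT p7 is true.
  3. (p6 OR p2) — p2 is true.
  4. (p3 OR NOT p5) — NOT p5 is true.
  5. (NOT p8 OR NOT p3) — NOT p3 is true.
  6. (p7 OR p1) — p1 is true.
  7. (NOT p3 OR p4 OR NOT p1) — p4 is true.
  8. (p5 OR p2 OR p9) — p2 is true.
  9. (p4 OR p9 OR NOT p5) — NOT p5 is true.
  10. (NOT p6 OR NOT p9) — NOT p6 is true.
  11. (NOT p7 OR p1) — NOT p7 is true.
  12. (p7 OR p1 OR NOT p6) — p1 is true.
  13. (NOT p5 OR NOT p2 OR NOT p7) — NOT p7 is true.
  14. (p1 OR p9) — p1 is true.
  15. (NOT p8 OR NOT p5) — NOT p5 is true.
  16. (p9 OR NOT p6 OR NOT p7) — NOT p7 is true.
  17. (NOT p6 OR p3) — NOT p6 is true.
  18. (NOT p5 OR p3 OR NOT p6) — NOT p6 is true.
  19. (NOT p3 OR NOT p8 OR NOT p9) — NOT p3 is true.
  20. (NOT p3 OR NOT p5 OR NOT p2) — NOT p5 is true.
  21. (p5 OR NOT p3) — NOT p3 is true.
  22. (p1 OR NOT p8) — p1 is true.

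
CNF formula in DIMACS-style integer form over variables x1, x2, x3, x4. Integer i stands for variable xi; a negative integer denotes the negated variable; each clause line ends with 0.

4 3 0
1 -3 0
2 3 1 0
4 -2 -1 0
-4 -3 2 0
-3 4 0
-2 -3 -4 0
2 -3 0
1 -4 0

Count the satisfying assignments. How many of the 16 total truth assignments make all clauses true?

The models are:
  x1=1 x2=0 x3=0 x4=1
  x1=1 x2=1 x3=0 x4=1
Count: 2.

2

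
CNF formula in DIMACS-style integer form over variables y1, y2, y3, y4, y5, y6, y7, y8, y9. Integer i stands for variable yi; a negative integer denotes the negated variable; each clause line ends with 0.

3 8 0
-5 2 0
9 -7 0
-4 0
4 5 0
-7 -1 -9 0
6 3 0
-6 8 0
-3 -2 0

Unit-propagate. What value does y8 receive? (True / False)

True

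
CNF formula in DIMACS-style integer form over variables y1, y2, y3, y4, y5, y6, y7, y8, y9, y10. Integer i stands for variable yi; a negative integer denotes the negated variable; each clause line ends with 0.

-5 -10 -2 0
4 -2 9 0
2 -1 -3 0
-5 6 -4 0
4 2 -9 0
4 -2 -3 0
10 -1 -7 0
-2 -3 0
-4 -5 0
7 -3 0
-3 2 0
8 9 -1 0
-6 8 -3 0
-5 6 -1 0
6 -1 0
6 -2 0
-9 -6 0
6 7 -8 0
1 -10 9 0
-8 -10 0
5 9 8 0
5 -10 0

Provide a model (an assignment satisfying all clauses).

y1=F, y2=F, y3=F, y4=F, y5=T, y6=F, y7=F, y8=F, y9=F, y10=F

Check each clause:
  1. (¬y10 ∨ ¬y5 ∨ ¬y2) — ¬y10 is true.
  2. (y9 ∨ ¬y2 ∨ y4) — ¬y2 is true.
  3. (¬y3 ∨ y2 ∨ ¬y1) — ¬y3 is true.
  4. (¬y5 ∨ y6 ∨ ¬y4) — ¬y4 is true.
  5. (y4 ∨ ¬y9 ∨ y2) — ¬y9 is true.
  6. (y4 ∨ ¬y3 ∨ ¬y2) — ¬y3 is true.
  7. (y10 ∨ ¬y7 ∨ ¬y1) — ¬y7 is true.
  8. (¬y3 ∨ ¬y2) — ¬y3 is true.
  9. (¬y5 ∨ ¬y4) — ¬y4 is true.
  10. (y7 ∨ ¬y3) — ¬y3 is true.
  11. (¬y3 ∨ y2) — ¬y3 is true.
  12. (¬y1 ∨ y9 ∨ y8) — ¬y1 is true.
  13. (¬y6 ∨ y8 ∨ ¬y3) — ¬y6 is true.
  14. (¬y5 ∨ y6 ∨ ¬y1) — ¬y1 is true.
  15. (¬y1 ∨ y6) — ¬y1 is true.
  16. (y6 ∨ ¬y2) — ¬y2 is true.
  17. (¬y6 ∨ ¬y9) — ¬y6 is true.
  18. (¬y8 ∨ y7 ∨ y6) — ¬y8 is true.
  19. (¬y10 ∨ y1 ∨ y9) — ¬y10 is true.
  20. (¬y8 ∨ ¬y10) — ¬y8 is true.
  21. (y9 ∨ y5 ∨ y8) — y5 is true.
  22. (¬y10 ∨ y5) — y5 is true.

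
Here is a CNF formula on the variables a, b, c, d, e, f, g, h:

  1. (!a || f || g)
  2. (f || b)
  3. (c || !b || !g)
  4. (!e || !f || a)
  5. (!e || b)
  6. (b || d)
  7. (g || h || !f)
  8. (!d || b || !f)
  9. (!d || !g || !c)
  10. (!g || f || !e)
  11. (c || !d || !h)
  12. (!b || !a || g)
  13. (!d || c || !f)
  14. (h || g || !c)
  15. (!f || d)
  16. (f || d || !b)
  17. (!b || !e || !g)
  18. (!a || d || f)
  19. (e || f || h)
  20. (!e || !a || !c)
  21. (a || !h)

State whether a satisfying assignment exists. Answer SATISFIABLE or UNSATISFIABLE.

Set a = False and propagate.
  then h is forced to False.
Branch on b: take b = True.
Try c = False.
  then g is forced to False.
  then f is forced to False.
  then d is forced to True.
  then e is forced to True.
So a = False, b = True, c = False, d = True, e = True, f = False, g = False, h = False is a satisfying assignment.

SATISFIABLE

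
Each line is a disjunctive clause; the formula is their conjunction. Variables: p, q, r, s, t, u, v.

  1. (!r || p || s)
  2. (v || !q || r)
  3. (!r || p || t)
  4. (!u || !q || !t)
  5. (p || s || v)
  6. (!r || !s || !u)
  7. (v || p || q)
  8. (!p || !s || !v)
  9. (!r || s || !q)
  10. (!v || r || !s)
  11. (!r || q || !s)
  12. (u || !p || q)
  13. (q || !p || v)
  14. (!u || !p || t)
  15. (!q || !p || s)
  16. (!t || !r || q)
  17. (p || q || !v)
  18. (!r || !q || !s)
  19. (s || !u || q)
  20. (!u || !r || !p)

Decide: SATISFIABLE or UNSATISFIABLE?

Set p = False and propagate.
For the remaining variables, q = True, r = False, s = False, t = True, u = False, v = True works.
So p = False  q = True  r = False  s = False  t = True  u = False  v = True is a satisfying assignment.

SATISFIABLE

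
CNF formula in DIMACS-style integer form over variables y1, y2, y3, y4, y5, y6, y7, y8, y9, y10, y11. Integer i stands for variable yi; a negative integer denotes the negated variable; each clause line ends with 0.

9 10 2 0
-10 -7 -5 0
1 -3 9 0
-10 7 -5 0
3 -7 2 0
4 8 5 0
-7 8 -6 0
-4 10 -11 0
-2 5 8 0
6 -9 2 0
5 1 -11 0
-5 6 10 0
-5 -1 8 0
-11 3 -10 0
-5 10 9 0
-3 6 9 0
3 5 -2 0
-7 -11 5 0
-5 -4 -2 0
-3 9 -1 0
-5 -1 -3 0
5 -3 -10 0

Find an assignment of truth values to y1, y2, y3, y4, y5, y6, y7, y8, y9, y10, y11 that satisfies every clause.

y1=T, y2=T, y3=T, y4=T, y5=F, y6=F, y7=T, y8=T, y9=T, y10=F, y11=F

Check each clause:
  1. (y9 ∨ y2 ∨ y10) — y9 is true.
  2. (¬y7 ∨ ¬y5 ∨ ¬y10) — ¬y5 is true.
  3. (¬y3 ∨ y1 ∨ y9) — y1 is true.
  4. (¬y5 ∨ y7 ∨ ¬y10) — ¬y5 is true.
  5. (y3 ∨ y2 ∨ ¬y7) — y2 is true.
  6. (y5 ∨ y4 ∨ y8) — y8 is true.
  7. (¬y6 ∨ ¬y7 ∨ y8) — y8 is true.
  8. (y10 ∨ ¬y4 ∨ ¬y11) — ¬y11 is true.
  9. (¬y2 ∨ y8 ∨ y5) — y8 is true.
  10. (¬y9 ∨ y6 ∨ y2) — y2 is true.
  11. (y1 ∨ ¬y11 ∨ y5) — y1 is true.
  12. (y6 ∨ y10 ∨ ¬y5) — ¬y5 is true.
  13. (y8 ∨ ¬y1 ∨ ¬y5) — y8 is true.
  14. (¬y10 ∨ ¬y11 ∨ y3) — y3 is true.
  15. (¬y5 ∨ y9 ∨ y10) — y9 is true.
  16. (¬y3 ∨ y9 ∨ y6) — y9 is true.
  17. (y5 ∨ ¬y2 ∨ y3) — y3 is true.
  18. (¬y7 ∨ y5 ∨ ¬y11) — ¬y11 is true.
  19. (¬y4 ∨ ¬y5 ∨ ¬y2) — ¬y5 is true.
  20. (y9 ∨ ¬y1 ∨ ¬y3) — y9 is true.
  21. (¬y5 ∨ ¬y1 ∨ ¬y3) — ¬y5 is true.
  22. (y5 ∨ ¬y10 ∨ ¬y3) — ¬y10 is true.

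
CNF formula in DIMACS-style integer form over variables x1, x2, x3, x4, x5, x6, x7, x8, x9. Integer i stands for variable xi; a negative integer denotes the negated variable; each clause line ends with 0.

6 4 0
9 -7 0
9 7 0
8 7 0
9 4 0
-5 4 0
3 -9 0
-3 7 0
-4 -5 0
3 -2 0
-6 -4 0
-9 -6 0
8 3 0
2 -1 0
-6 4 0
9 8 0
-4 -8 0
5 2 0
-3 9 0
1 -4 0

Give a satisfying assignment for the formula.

x1=T, x2=T, x3=T, x4=T, x5=F, x6=F, x7=T, x8=F, x9=T

Check each clause:
  1. (x6 ∨ x4) — x4 is true.
  2. (x9 ∨ ¬x7) — x9 is true.
  3. (x9 ∨ x7) — x9 is true.
  4. (x7 ∨ x8) — x7 is true.
  5. (x9 ∨ x4) — x9 is true.
  6. (¬x5 ∨ x4) — ¬x5 is true.
  7. (¬x9 ∨ x3) — x3 is true.
  8. (¬x3 ∨ x7) — x7 is true.
  9. (¬x5 ∨ ¬x4) — ¬x5 is true.
  10. (x3 ∨ ¬x2) — x3 is true.
  11. (¬x4 ∨ ¬x6) — ¬x6 is true.
  12. (¬x6 ∨ ¬x9) — ¬x6 is true.
  13. (x8 ∨ x3) — x3 is true.
  14. (x2 ∨ ¬x1) — x2 is true.
  15. (¬x6 ∨ x4) — ¬x6 is true.
  16. (x9 ∨ x8) — x9 is true.
  17. (¬x8 ∨ ¬x4) — ¬x8 is true.
  18. (x5 ∨ x2) — x2 is true.
  19. (¬x3 ∨ x9) — x9 is true.
  20. (x1 ∨ ¬x4) — x1 is true.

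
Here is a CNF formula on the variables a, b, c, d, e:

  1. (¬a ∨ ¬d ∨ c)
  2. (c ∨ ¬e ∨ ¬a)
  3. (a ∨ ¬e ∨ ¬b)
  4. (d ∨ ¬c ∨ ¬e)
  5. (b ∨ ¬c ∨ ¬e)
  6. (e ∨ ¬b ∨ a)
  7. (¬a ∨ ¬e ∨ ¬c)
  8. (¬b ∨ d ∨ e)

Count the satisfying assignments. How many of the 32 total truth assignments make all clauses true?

Split on e, then a.
  e=T, a=T: a clause becomes empty — 0.
  e=T, a=F: remaining (b,c,d) ∈ {(F,F,F); (F,F,T)} — 2.
  e=F, a=T: remaining (b,c,d) ∈ {(F,F,F); (F,T,F); (F,T,T); (T,T,T)} — 4.
  e=F, a=F: remaining (b,c,d) ∈ {(F,F,F); (F,F,T); (F,T,F); (F,T,T)} — 4.
Total: 0 + 2 + 4 + 4 = 10.

10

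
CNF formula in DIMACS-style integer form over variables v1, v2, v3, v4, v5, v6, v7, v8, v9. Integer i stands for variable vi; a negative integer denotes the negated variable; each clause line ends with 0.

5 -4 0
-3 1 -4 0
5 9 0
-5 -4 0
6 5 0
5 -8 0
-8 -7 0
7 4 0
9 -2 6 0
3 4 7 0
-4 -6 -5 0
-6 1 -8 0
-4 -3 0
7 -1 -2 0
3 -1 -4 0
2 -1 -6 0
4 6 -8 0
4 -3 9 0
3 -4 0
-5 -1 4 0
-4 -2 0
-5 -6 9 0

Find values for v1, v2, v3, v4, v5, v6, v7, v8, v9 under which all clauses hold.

v1=T, v2=T, v3=F, v4=F, v5=F, v6=T, v7=T, v8=F, v9=T

v8 occurs only negated in the remaining clauses — set v8 = False.
Pure literal: v9 appears only positively; assign v9 = True.
Branch on v1: take v1 = True.
For the remaining variables, v2 = True, v3 = False, v4 = False, v5 = False, v6 = True, v7 = True works.
Check each clause:
  1. (NOT v4 OR v5) — NOT v4 is true.
  2. (NOT v3 OR v1 OR NOT v4) — v1 is true.
  3. (v5 OR v9) — v9 is true.
  4. (NOT v5 OR NOT v4) — NOT v5 is true.
  5. (v5 OR v6) — v6 is true.
  6. (NOT v8 OR v5) — NOT v8 is true.
  7. (NOT v8 OR NOT v7) — NOT v8 is true.
  8. (v4 OR v7) — v7 is true.
  9. (NOT v2 OR v9 OR v6) — v9 is true.
  10. (v3 OR v4 OR v7) — v7 is true.
  11. (NOT v5 OR NOT v6 OR NOT v4) — NOT v5 is true.
  12. (NOT v8 OR v1 OR NOT v6) — NOT v8 is true.
  13. (NOT v4 OR NOT v3) — NOT v4 is true.
  14. (v7 OR NOT v2 OR NOT v1) — v7 is true.
  15. (v3 OR NOT v4 OR NOT v1) — NOT v4 is true.
  16. (v2 OR NOT v1 OR NOT v6) — v2 is true.
  17. (v6 OR v4 OR NOT v8) — NOT v8 is true.
  18. (NOT v3 OR v9 OR v4) — v9 is true.
  19. (NOT v4 OR v3) — NOT v4 is true.
  20. (v4 OR NOT v5 OR NOT v1) — NOT v5 is true.
  21. (NOT v2 OR NOT v4) — NOT v4 is true.
  22. (NOT v5 OR v9 OR NOT v6) — v9 is true.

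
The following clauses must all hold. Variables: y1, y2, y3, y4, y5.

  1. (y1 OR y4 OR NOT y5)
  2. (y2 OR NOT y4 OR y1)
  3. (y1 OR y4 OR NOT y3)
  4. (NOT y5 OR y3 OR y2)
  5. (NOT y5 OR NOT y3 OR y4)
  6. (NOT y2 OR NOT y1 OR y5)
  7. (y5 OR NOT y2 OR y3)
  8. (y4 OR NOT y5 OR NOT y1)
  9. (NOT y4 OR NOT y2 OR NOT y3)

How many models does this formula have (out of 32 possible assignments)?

Split on y4, then y5.
  y4=1, y5=1: remaining (y1,y2,y3) ∈ {(0,1,0); (1,0,1); (1,1,0)} — 3.
  y4=1, y5=0: remaining (y1,y2,y3) ∈ {(1,0,0); (1,0,1)} — 2.
  y4=0, y5=1: a clause becomes empty — 0.
  y4=0, y5=0: remaining (y1,y2,y3) ∈ {(0,0,0); (1,0,0); (1,0,1)} — 3.
Total: 3 + 2 + 0 + 3 = 8.

8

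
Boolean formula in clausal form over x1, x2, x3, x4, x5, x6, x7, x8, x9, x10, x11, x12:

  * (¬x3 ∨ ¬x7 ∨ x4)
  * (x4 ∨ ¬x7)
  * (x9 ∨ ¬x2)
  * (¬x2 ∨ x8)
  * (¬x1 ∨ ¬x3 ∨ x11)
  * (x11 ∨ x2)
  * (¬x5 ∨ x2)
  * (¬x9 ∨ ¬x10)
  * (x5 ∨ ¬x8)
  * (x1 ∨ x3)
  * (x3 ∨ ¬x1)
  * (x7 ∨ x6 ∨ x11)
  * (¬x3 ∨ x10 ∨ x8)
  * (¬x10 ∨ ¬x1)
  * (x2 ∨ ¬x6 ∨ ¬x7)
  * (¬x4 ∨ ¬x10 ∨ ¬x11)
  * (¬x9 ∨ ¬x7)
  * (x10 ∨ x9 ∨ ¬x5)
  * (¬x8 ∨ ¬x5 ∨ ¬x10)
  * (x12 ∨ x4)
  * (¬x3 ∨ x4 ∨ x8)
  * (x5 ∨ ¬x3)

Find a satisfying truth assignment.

x1=F, x2=T, x3=T, x4=F, x5=T, x6=F, x7=F, x8=T, x9=T, x10=F, x11=T, x12=T

Check each clause:
  1. (¬x3 ∨ x4 ∨ ¬x7) — ¬x7 is true.
  2. (x4 ∨ ¬x7) — ¬x7 is true.
  3. (¬x2 ∨ x9) — x9 is true.
  4. (¬x2 ∨ x8) — x8 is true.
  5. (x11 ∨ ¬x1 ∨ ¬x3) — x11 is true.
  6. (x2 ∨ x11) — x2 is true.
  7. (x2 ∨ ¬x5) — x2 is true.
  8. (¬x9 ∨ ¬x10) — ¬x10 is true.
  9. (x5 ∨ ¬x8) — x5 is true.
  10. (x1 ∨ x3) — x3 is true.
  11. (x3 ∨ ¬x1) — x3 is true.
  12. (x11 ∨ x6 ∨ x7) — x11 is true.
  13. (¬x3 ∨ x8 ∨ x10) — x8 is true.
  14. (¬x1 ∨ ¬x10) — ¬x1 is true.
  15. (¬x6 ∨ x2 ∨ ¬x7) — ¬x7 is true.
  16. (¬x10 ∨ ¬x11 ∨ ¬x4) — ¬x4 is true.
  17. (¬x7 ∨ ¬x9) — ¬x7 is true.
  18. (¬x5 ∨ x10 ∨ x9) — x9 is true.
  19. (¬x5 ∨ ¬x8 ∨ ¬x10) — ¬x10 is true.
  20. (x12 ∨ x4) — x12 is true.
  21. (x4 ∨ x8 ∨ ¬x3) — x8 is true.
  22. (¬x3 ∨ x5) — x5 is true.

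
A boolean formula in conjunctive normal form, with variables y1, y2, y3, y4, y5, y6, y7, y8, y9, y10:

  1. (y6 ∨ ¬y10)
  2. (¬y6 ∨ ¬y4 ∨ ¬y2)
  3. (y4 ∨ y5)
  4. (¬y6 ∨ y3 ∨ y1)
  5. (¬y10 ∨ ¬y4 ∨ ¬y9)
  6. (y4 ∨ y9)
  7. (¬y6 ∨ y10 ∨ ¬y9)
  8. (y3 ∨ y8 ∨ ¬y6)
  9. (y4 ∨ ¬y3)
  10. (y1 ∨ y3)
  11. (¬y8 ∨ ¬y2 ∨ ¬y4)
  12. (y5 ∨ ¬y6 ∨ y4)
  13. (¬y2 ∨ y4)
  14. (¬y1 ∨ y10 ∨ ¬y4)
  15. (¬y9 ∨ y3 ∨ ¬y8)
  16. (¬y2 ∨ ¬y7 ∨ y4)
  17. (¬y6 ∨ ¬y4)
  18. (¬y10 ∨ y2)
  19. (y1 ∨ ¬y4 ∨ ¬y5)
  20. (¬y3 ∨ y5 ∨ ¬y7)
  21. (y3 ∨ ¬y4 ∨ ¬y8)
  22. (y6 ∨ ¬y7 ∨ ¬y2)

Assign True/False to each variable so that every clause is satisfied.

y7 occurs only negated in the remaining clauses — set y7 = False.
Try y1 = False.
  then y3 is forced to True.
  then y4 is forced to True.
  then y6 is forced to False.
  then y10 is forced to False.
  then y5 is forced to False.
For the remaining variables, y2 = False, y8 = False, y9 = False works.

y1 = False  y2 = False  y3 = True  y4 = True  y5 = False  y6 = False  y7 = False  y8 = False  y9 = False  y10 = False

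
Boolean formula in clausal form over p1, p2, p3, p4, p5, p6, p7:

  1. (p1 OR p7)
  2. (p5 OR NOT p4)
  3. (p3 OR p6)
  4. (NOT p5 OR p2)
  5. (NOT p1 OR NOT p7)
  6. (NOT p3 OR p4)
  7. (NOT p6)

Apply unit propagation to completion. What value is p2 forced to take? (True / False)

(NOT p6) stands alone — p6 = False.
(p3 OR p6): since p6 = False, the clause reduces to (p3). p3 = True.
(p4 OR NOT p3) with p3 = True leaves only p4, so p4 = True.
In (NOT p4 OR p5), NOT p4 is now false; p5 must hold, so p5 = True.
From (p2 OR NOT p5) and p5 = True: p2 = True.

True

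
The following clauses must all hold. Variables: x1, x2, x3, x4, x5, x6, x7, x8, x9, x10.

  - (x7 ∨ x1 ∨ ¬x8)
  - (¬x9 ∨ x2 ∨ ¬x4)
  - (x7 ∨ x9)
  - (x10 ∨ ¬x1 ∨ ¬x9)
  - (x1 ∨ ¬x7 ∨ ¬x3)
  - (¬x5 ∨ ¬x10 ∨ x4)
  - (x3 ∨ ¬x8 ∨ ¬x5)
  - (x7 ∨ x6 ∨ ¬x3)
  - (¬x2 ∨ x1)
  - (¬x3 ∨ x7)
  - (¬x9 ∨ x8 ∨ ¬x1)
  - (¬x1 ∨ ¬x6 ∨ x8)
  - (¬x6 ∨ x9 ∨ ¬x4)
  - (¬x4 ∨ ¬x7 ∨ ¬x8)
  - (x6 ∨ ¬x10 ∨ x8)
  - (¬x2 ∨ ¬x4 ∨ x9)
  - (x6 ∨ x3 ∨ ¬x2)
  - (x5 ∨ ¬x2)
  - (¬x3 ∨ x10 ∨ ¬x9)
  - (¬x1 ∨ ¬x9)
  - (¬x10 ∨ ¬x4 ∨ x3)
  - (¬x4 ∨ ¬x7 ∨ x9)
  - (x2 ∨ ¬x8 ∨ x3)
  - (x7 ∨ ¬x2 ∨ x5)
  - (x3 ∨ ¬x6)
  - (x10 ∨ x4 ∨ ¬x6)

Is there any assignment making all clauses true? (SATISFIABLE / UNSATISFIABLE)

Branch on x1: take x1 = True.
  then x9 is forced to False.
  then x7 is forced to True.
  then x4 is forced to False.
For the remaining variables, x2 = False, x3 = True, x5 = True, x6 = False, x8 = True, x10 = False works.
So x1=T, x2=F, x3=T, x4=F, x5=T, x6=F, x7=T, x8=T, x9=F, x10=F is a satisfying assignment.

SATISFIABLE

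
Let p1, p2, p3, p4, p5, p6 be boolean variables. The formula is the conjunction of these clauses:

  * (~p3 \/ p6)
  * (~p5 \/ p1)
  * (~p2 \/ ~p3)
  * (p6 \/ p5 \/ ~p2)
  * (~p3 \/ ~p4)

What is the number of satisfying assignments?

23

Case analysis on p3 and p2:
  p3=1, p2=1: a clause becomes empty — 0.
  p3=1, p2=0: remaining (p1,p4,p5,p6) ∈ {(0,0,0,1); (1,0,0,1); (1,0,1,1)} — 3.
  p3=0, p2=1: p4 free; 4 ways for (p1,p5,p6) × 2^1 = 8.
  p3=0, p2=0: p4, p6 free; 3 ways for (p1,p5) × 2^2 = 12.
Total: 0 + 3 + 8 + 12 = 23.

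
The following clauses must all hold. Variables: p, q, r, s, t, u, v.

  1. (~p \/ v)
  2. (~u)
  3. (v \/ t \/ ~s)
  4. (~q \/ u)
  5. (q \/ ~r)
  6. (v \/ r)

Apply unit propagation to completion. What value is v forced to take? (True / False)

(~u) stands alone — u = False.
(~q \/ u): since u = False, the clause reduces to (~q). q = False.
(~r \/ q) with q = False leaves only ~r, so r = False.
In (r \/ v), r is now false; v must hold, so v = True.

True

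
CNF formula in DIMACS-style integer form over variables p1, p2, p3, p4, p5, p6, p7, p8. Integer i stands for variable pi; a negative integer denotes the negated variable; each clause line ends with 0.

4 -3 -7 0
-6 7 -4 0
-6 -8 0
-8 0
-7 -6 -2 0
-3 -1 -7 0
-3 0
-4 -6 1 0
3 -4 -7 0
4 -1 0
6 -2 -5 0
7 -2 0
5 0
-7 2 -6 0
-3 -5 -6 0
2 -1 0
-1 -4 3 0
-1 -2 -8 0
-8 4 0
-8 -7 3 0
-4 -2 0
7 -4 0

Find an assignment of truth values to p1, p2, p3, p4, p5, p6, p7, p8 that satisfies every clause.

(NOT p8) is a unit clause, so p8 = False.
The clause (NOT p3) is unit: p3 must be False.
(p5) is a unit clause, so p5 = True.
Set p1 = False and propagate.
Try p2 = False.
For the remaining variables, p4 = False, p6 = False, p7 = False works.
Check each clause:
  1. (NOT p7 OR p4 OR NOT p3) — NOT p7 is true.
  2. (p7 OR NOT p4 OR NOT p6) — NOT p6 is true.
  3. (NOT p6 OR NOT p8) — NOT p8 is true.
  4. (NOT p8) — NOT p8 is true.
  5. (NOT p2 OR NOT p7 OR NOT p6) — NOT p7 is true.
  6. (NOT p7 OR NOT p3 OR NOT p1) — NOT p7 is true.
  7. (NOT p3) — NOT p3 is true.
  8. (NOT p4 OR p1 OR NOT p6) — NOT p6 is true.
  9. (NOT p7 OR NOT p4 OR p3) — NOT p7 is true.
  10. (NOT p1 OR p4) — NOT p1 is true.
  11. (p6 OR NOT p2 OR NOT p5) — NOT p2 is true.
  12. (p7 OR NOT p2) — NOT p2 is true.
  13. (p5) — p5 is true.
  14. (p2 OR NOT p7 OR NOT p6) — NOT p7 is true.
  15. (NOT p3 OR NOT p5 OR NOT p6) — NOT p6 is true.
  16. (NOT p1 OR p2) — NOT p1 is true.
  17. (p3 OR NOT p1 OR NOT p4) — NOT p4 is true.
  18. (NOT p2 OR NOT p1 OR NOT p8) — NOT p8 is true.
  19. (p4 OR NOT p8) — NOT p8 is true.
  20. (NOT p8 OR p3 OR NOT p7) — NOT p8 is true.
  21. (NOT p4 OR NOT p2) — NOT p4 is true.
  22. (NOT p4 OR p7) — NOT p4 is true.

p1=False, p2=False, p3=False, p4=False, p5=True, p6=False, p7=False, p8=False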